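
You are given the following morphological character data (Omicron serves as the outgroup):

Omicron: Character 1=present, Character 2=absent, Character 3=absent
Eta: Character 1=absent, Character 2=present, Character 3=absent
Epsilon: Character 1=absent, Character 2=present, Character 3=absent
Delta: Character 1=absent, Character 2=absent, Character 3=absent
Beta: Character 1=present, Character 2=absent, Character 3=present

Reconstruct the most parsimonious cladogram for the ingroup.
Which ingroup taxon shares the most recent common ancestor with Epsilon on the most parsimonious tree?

Eta

Character polarity is set by the outgroup: the derived state is whichever differs from the outgroup's state, so for Character 1 the derived state is 'absent', and for the remaining characters it is 'present'.
Character 1 (derived state 'absent') is shared by Delta, Epsilon, and Eta — a synapomorphy uniting that clade.
Character 2 (derived state 'present') is shared by Epsilon and Eta — a synapomorphy uniting that clade.
Character 3 (derived state 'present') is unique to Beta (autapomorphy; uninformative for grouping).
Most parsimonious ingroup topology: (((Eta,Epsilon),Delta),Beta).
Epsilon and Eta form a cherry on this tree, so they are sister taxa.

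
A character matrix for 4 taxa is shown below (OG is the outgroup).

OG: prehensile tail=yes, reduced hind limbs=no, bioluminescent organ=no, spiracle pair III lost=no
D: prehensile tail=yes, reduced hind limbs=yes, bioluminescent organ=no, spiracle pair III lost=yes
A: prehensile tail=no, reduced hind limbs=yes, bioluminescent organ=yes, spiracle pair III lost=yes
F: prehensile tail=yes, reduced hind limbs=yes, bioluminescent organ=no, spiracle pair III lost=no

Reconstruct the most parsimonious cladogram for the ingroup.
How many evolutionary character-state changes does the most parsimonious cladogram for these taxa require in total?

Character polarity is set by the outgroup: the derived state is whichever differs from the outgroup's state, so for prehensile tail the derived state is 'no', and for the remaining characters it is 'yes'.
prehensile tail (derived state 'no') is unique to A (autapomorphy; uninformative for grouping).
reduced hind limbs (derived state 'yes') is shared by all ingroup taxa — unites the whole ingroup.
bioluminescent organ (derived state 'yes') is unique to A (autapomorphy; uninformative for grouping).
Only A and D show the derived state 'yes' for spiracle pair III lost, supporting them as a clade.
Most parsimonious ingroup topology: ((D,A),F).
Changes per character on this tree: prehensile tail: 1; reduced hind limbs: 1; bioluminescent organ: 1; spiracle pair III lost: 1.
Total = 4.

4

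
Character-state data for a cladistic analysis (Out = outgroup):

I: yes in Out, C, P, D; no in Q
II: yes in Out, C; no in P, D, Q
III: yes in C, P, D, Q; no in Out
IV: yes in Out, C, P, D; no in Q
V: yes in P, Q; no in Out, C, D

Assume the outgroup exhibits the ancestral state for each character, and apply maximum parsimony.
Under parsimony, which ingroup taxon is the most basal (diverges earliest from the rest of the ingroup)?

C

Character polarity is set by the outgroup: the derived state is whichever differs from the outgroup's state, so for I, II, IV the derived state is 'no', and for the remaining characters it is 'yes'.
I (derived state 'no') is unique to Q (autapomorphy; uninformative for grouping).
Only D, P, and Q show the derived state 'no' for II, supporting them as a clade.
III (derived state 'yes') is shared by all ingroup taxa — unites the whole ingroup.
IV (derived state 'no') is unique to Q (autapomorphy; uninformative for grouping).
Only P and Q show the derived state 'yes' for V, supporting them as a clade.
Most parsimonious ingroup topology: (C,((P,Q),D)).
C is sister to the clade containing all other ingroup taxa, so it is the earliest-diverging (most basal) ingroup lineage.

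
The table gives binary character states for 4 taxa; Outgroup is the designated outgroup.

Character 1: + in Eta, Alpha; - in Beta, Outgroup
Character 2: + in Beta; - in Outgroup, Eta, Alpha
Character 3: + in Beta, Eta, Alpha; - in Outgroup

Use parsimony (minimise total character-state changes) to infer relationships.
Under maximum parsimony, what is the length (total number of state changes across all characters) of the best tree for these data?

The outgroup has state '-' for every character, so '+' is the derived state throughout.
Character 1 (derived state '+') is shared by Alpha and Eta — a synapomorphy uniting that clade.
Character 2 (derived state '+') is unique to Beta (autapomorphy; uninformative for grouping).
Character 3 (derived state '+') is shared by all ingroup taxa — unites the whole ingroup.
Most parsimonious ingroup topology: ((Alpha,Eta),Beta).
Changes per character on this tree: Character 1: 1; Character 2: 1; Character 3: 1.
Total = 3.

3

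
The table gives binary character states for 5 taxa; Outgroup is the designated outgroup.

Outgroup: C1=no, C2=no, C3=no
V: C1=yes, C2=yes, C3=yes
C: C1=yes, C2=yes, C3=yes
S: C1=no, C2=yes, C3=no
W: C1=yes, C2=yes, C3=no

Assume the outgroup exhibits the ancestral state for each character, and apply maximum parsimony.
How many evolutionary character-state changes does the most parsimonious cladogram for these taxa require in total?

The outgroup has state 'no' for every character, so 'yes' is the derived state throughout.
C1: derived state 'yes' in C, V, and W only — synapomorphy for {C, V, W}.
All ingroup taxa share the derived state 'yes' for C2; it defines the ingroup but does not resolve relationships within it.
C3 (derived state 'yes') is shared by C and V — a synapomorphy uniting that clade.
Most parsimonious ingroup topology: (((V,C),W),S).
Changes per character on this tree: C1: 1; C2: 1; C3: 1.
Total = 3.

3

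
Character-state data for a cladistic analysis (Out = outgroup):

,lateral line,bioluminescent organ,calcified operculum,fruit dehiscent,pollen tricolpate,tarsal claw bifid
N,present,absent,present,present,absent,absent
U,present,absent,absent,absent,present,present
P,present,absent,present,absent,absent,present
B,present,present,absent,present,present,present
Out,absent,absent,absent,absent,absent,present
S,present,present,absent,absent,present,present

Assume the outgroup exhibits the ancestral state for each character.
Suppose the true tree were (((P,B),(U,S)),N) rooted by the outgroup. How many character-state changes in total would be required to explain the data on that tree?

Map each character onto (((P,B),(U,S)),N) (rooted by Out) and count the minimum state changes it requires (Fitch parsimony):
lateral line: 1; bioluminescent organ: 2; calcified operculum: 2; fruit dehiscent: 2; pollen tricolpate: 2; tarsal claw bifid: 1.
Total tree length = 10.

10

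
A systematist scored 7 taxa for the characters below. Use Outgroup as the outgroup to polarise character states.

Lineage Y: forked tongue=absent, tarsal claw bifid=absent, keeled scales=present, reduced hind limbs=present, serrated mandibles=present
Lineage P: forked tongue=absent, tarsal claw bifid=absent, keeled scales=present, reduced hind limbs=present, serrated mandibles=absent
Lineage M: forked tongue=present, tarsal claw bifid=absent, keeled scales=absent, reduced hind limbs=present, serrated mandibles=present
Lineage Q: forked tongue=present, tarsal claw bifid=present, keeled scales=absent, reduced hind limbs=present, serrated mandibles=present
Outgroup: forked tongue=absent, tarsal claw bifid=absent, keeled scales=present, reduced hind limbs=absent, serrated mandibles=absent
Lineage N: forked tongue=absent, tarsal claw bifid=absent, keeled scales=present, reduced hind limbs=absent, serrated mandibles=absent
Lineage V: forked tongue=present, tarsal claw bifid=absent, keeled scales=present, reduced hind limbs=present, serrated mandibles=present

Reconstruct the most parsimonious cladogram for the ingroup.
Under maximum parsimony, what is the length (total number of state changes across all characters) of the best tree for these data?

Character polarity is set by the outgroup: the derived state is whichever differs from the outgroup's state, so for keeled scales the derived state is 'absent', and for the remaining characters it is 'present'.
forked tongue: derived state 'present' in Lineage M, Lineage Q, and Lineage V only — synapomorphy for {Lineage M, Lineage Q, Lineage V}.
tarsal claw bifid (derived state 'present') is unique to Lineage Q (autapomorphy; uninformative for grouping).
Only Lineage M and Lineage Q show the derived state 'absent' for keeled scales, supporting them as a clade.
Only Lineage M, Lineage P, Lineage Q, Lineage V, and Lineage Y show the derived state 'present' for reduced hind limbs, supporting them as a clade.
serrated mandibles (derived state 'present') is shared by Lineage M, Lineage Q, Lineage V, and Lineage Y — a synapomorphy uniting that clade.
Most parsimonious ingroup topology: (((Lineage Y,((Lineage Q,Lineage M),Lineage V)),Lineage P),Lineage N).
Changes per character on this tree: forked tongue: 1; tarsal claw bifid: 1; keeled scales: 1; reduced hind limbs: 1; serrated mandibles: 1.
Total = 5.

5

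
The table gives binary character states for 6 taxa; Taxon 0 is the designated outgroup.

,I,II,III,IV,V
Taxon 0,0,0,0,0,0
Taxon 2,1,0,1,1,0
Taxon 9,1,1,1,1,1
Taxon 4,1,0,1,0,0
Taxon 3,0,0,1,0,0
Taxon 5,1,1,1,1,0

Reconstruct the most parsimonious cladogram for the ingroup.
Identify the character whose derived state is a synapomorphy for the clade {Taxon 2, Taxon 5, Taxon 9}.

The outgroup has state '0' for every character, so '1' is the derived state throughout.
Only Taxon 2, Taxon 4, Taxon 5, and Taxon 9 show the derived state '1' for I, supporting them as a clade.
II: derived state '1' in Taxon 5 and Taxon 9 only — synapomorphy for {Taxon 5, Taxon 9}.
III (derived state '1') is shared by all ingroup taxa — unites the whole ingroup.
IV (derived state '1') is shared by Taxon 2, Taxon 5, and Taxon 9 — a synapomorphy uniting that clade.
V: derived state '1' in Taxon 9 only — an autapomorphy, so it tells us nothing about relationships among taxa.
Most parsimonious ingroup topology: ((((Taxon 5,Taxon 9),Taxon 2),Taxon 4),Taxon 3).
The clade {Taxon 2, Taxon 5, Taxon 9} is supported by IV: its derived state '1' occurs in exactly those taxa and in no other taxon (including the outgroup).

IV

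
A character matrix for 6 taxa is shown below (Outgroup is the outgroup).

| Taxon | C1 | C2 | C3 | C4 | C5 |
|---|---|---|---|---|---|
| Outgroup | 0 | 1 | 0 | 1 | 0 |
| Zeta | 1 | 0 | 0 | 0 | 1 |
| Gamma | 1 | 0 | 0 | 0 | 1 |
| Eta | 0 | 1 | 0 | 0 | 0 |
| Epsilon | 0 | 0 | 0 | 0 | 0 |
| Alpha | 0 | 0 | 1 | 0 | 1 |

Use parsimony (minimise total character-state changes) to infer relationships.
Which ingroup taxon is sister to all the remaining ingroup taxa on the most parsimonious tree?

Character polarity is set by the outgroup: the derived state is whichever differs from the outgroup's state, so for C2, C4 the derived state is '0', and for the remaining characters it is '1'.
Only Gamma and Zeta show the derived state '1' for C1, supporting them as a clade.
C2: derived state '0' in Alpha, Epsilon, Gamma, and Zeta only — synapomorphy for {Alpha, Epsilon, Gamma, Zeta}.
C3 (derived state '1') is unique to Alpha (autapomorphy; uninformative for grouping).
All ingroup taxa share the derived state '0' for C4; it defines the ingroup but does not resolve relationships within it.
Only Alpha, Gamma, and Zeta show the derived state '1' for C5, supporting them as a clade.
Most parsimonious ingroup topology: ((((Zeta,Gamma),Alpha),Epsilon),Eta).
Eta is sister to the clade containing all other ingroup taxa, so it is the earliest-diverging (most basal) ingroup lineage.

Eta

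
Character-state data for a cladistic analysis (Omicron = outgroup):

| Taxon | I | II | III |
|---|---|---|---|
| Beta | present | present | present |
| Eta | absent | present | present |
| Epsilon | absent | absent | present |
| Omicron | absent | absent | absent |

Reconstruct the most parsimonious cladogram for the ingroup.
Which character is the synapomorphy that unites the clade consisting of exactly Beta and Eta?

The outgroup has state 'absent' for every character, so 'present' is the derived state throughout.
I: derived state 'present' in Beta only — an autapomorphy, so it tells us nothing about relationships among taxa.
II: derived state 'present' in Beta and Eta only — synapomorphy for {Beta, Eta}.
All ingroup taxa share the derived state 'present' for III; it defines the ingroup but does not resolve relationships within it.
Most parsimonious ingroup topology: (Epsilon,(Eta,Beta)).
The clade {Beta, Eta} is supported by II: its derived state 'present' occurs in exactly those taxa and in no other taxon (including the outgroup).

II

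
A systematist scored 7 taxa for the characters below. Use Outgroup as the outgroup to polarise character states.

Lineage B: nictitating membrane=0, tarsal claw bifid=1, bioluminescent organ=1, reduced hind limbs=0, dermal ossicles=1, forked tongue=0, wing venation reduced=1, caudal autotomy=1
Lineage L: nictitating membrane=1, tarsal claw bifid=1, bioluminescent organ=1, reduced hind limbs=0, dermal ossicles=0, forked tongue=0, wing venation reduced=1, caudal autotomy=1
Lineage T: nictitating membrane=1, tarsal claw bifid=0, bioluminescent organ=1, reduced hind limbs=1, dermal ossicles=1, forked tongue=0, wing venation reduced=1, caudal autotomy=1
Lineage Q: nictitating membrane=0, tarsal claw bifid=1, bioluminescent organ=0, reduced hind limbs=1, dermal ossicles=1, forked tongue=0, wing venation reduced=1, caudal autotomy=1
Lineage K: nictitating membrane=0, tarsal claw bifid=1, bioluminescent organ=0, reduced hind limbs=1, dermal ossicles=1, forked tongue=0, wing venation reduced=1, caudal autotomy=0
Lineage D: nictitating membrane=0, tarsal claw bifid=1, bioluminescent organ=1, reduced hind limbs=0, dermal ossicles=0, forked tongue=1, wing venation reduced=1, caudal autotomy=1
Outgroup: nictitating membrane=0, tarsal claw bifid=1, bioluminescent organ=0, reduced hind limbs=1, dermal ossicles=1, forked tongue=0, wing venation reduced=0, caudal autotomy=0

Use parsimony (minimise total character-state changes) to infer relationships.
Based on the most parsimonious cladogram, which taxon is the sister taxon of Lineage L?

Lineage D

Character polarity is set by the outgroup: the derived state is whichever differs from the outgroup's state, so for tarsal claw bifid, reduced hind limbs, dermal ossicles the derived state is '0', and for the remaining characters it is '1'.
nictitating membrane groups Lineage L and Lineage T, which is incompatible with the clades supported by the remaining characters; treating it as convergent (homoplasy) costs fewer steps than any alternative tree.
tarsal claw bifid: derived state '0' in Lineage T only — an autapomorphy, so it tells us nothing about relationships among taxa.
bioluminescent organ (derived state '1') is shared by Lineage B, Lineage D, Lineage L, and Lineage T — a synapomorphy uniting that clade.
Only Lineage B, Lineage D, and Lineage L show the derived state '0' for reduced hind limbs, supporting them as a clade.
dermal ossicles: derived state '0' in Lineage D and Lineage L only — synapomorphy for {Lineage D, Lineage L}.
forked tongue: derived state '1' in Lineage D only — an autapomorphy, so it tells us nothing about relationships among taxa.
wing venation reduced (derived state '1') is shared by all ingroup taxa — unites the whole ingroup.
caudal autotomy (derived state '1') is shared by Lineage B, Lineage D, Lineage L, Lineage Q, and Lineage T — a synapomorphy uniting that clade.
Most parsimonious ingroup topology: (((((Lineage D,Lineage L),Lineage B),Lineage T),Lineage Q),Lineage K).
Lineage L and Lineage D form a cherry on this tree, so they are sister taxa.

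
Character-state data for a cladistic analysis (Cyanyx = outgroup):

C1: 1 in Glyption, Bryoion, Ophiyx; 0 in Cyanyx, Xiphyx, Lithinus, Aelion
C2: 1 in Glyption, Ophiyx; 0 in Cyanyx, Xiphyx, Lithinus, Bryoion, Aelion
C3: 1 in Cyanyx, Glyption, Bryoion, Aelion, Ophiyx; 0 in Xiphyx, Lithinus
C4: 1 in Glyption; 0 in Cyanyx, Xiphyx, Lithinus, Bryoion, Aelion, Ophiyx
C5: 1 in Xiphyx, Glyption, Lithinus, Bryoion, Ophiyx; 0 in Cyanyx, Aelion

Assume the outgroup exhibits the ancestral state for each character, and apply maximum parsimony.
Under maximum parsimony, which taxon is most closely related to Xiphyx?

Lithinus

Character polarity is set by the outgroup: the derived state is whichever differs from the outgroup's state, so for C3 the derived state is '0', and for the remaining characters it is '1'.
C1: derived state '1' in Bryoion, Glyption, and Ophiyx only — synapomorphy for {Bryoion, Glyption, Ophiyx}.
C2: derived state '1' in Glyption and Ophiyx only — synapomorphy for {Glyption, Ophiyx}.
C3 (derived state '0') is shared by Lithinus and Xiphyx — a synapomorphy uniting that clade.
C4 (derived state '1') is unique to Glyption (autapomorphy; uninformative for grouping).
C5: derived state '1' in Bryoion, Glyption, Lithinus, Ophiyx, and Xiphyx only — synapomorphy for {Bryoion, Glyption, Lithinus, Ophiyx, Xiphyx}.
Most parsimonious ingroup topology: (((Xiphyx,Lithinus),((Glyption,Ophiyx),Bryoion)),Aelion).
Xiphyx and Lithinus form a cherry on this tree, so they are sister taxa.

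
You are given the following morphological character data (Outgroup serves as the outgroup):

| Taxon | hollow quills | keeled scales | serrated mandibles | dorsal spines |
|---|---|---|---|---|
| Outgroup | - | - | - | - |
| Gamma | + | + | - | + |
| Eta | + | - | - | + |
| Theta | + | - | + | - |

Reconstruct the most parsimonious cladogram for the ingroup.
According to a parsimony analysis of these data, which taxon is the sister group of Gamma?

Eta

The outgroup has state '-' for every character, so '+' is the derived state throughout.
All ingroup taxa share the derived state '+' for hollow quills; it defines the ingroup but does not resolve relationships within it.
keeled scales: derived state '+' in Gamma only — an autapomorphy, so it tells us nothing about relationships among taxa.
serrated mandibles (derived state '+') is unique to Theta (autapomorphy; uninformative for grouping).
Only Eta and Gamma show the derived state '+' for dorsal spines, supporting them as a clade.
Most parsimonious ingroup topology: ((Gamma,Eta),Theta).
Gamma and Eta form a cherry on this tree, so they are sister taxa.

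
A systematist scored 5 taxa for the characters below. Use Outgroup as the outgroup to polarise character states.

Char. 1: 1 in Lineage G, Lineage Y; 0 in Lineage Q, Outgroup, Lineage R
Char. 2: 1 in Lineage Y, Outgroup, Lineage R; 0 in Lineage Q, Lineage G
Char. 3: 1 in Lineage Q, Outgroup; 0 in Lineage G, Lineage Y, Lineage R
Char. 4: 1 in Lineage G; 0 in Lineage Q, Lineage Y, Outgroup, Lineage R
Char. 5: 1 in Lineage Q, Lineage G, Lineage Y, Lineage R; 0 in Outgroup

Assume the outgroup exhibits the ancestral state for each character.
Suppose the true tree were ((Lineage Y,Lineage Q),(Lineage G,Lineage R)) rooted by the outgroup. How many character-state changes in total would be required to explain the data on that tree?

Map each character onto ((Lineage Y,Lineage Q),(Lineage G,Lineage R)) (rooted by Outgroup) and count the minimum state changes it requires (Fitch parsimony):
Char. 1: 2; Char. 2: 2; Char. 3: 2; Char. 4: 1; Char. 5: 1.
Total tree length = 8.

8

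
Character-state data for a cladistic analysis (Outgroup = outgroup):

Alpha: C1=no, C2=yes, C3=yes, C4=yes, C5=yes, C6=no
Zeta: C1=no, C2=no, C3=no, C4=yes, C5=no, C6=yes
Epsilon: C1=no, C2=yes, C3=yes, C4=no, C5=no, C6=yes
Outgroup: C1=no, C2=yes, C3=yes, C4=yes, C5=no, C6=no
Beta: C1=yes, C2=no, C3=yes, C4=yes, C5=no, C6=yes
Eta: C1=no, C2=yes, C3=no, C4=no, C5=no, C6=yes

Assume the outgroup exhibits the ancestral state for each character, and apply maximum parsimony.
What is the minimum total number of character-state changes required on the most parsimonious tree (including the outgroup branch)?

Character polarity is set by the outgroup: the derived state is whichever differs from the outgroup's state, so for C2, C3, C4 the derived state is 'no', and for the remaining characters it is 'yes'.
C1 (derived state 'yes') is unique to Beta (autapomorphy; uninformative for grouping).
Only Beta and Zeta show the derived state 'no' for C2, supporting them as a clade.
C3 groups Eta and Zeta, which is incompatible with the clades supported by the remaining characters; treating it as convergent (homoplasy) costs fewer steps than any alternative tree.
Only Epsilon and Eta show the derived state 'no' for C4, supporting them as a clade.
C5 (derived state 'yes') is unique to Alpha (autapomorphy; uninformative for grouping).
C6 (derived state 'yes') is shared by Beta, Epsilon, Eta, and Zeta — a synapomorphy uniting that clade.
Most parsimonious ingroup topology: (((Eta,Epsilon),(Beta,Zeta)),Alpha).
Changes per character on this tree: C1: 1; C2: 1; C3: 2; C4: 1; C5: 1; C6: 1.
Total = 7.

7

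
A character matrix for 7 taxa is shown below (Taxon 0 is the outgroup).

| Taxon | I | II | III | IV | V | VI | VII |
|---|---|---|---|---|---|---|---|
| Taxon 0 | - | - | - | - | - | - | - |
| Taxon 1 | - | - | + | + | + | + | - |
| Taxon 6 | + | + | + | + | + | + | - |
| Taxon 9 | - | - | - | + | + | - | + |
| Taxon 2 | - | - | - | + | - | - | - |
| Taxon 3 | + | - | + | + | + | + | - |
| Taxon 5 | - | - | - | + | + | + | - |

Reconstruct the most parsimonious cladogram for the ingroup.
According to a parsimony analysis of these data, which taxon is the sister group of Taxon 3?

The outgroup has state '-' for every character, so '+' is the derived state throughout.
I (derived state '+') is shared by Taxon 3 and Taxon 6 — a synapomorphy uniting that clade.
II (derived state '+') is unique to Taxon 6 (autapomorphy; uninformative for grouping).
III (derived state '+') is shared by Taxon 1, Taxon 3, and Taxon 6 — a synapomorphy uniting that clade.
All ingroup taxa share the derived state '+' for IV; it defines the ingroup but does not resolve relationships within it.
Only Taxon 1, Taxon 3, Taxon 5, Taxon 6, and Taxon 9 show the derived state '+' for V, supporting them as a clade.
VI: derived state '+' in Taxon 1, Taxon 3, Taxon 5, and Taxon 6 only — synapomorphy for {Taxon 1, Taxon 3, Taxon 5, Taxon 6}.
VII: derived state '+' in Taxon 9 only — an autapomorphy, so it tells us nothing about relationships among taxa.
Most parsimonious ingroup topology: ((((Taxon 1,(Taxon 6,Taxon 3)),Taxon 5),Taxon 9),Taxon 2).
Taxon 3 and Taxon 6 form a cherry on this tree, so they are sister taxa.

Taxon 6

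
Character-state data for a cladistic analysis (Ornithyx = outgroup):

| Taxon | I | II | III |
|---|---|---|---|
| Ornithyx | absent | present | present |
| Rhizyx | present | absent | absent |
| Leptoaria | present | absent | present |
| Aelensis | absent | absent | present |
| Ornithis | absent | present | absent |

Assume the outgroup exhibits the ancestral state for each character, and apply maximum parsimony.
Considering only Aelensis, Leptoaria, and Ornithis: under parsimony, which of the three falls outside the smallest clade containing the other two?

Ornithis

Character polarity is set by the outgroup: the derived state is whichever differs from the outgroup's state, so for II, III the derived state is 'absent', and for the remaining characters it is 'present'.
I (derived state 'present') is shared by Leptoaria and Rhizyx — a synapomorphy uniting that clade.
II (derived state 'absent') is shared by Aelensis, Leptoaria, and Rhizyx — a synapomorphy uniting that clade.
III (state 'absent') occurs in Ornithis and Rhizyx but conflicts with the nesting implied by the other characters — most parsimoniously interpreted as homoplasy.
Most parsimonious ingroup topology: (((Rhizyx,Leptoaria),Aelensis),Ornithis).
Aelensis and Leptoaria share a more recent common ancestor with each other than either does with Ornithis, so Ornithis is the least closely related of the three.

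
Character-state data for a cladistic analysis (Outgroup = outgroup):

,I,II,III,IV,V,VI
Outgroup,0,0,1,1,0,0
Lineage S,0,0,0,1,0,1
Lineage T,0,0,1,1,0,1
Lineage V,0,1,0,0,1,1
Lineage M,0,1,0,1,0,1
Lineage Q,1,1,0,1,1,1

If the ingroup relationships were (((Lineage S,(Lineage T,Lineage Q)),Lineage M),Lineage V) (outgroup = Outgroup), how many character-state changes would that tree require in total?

Map each character onto (((Lineage S,(Lineage T,Lineage Q)),Lineage M),Lineage V) (rooted by Outgroup) and count the minimum state changes it requires (Fitch parsimony):
I: 1; II: 3; III: 2; IV: 1; V: 2; VI: 1.
Total tree length = 10.

10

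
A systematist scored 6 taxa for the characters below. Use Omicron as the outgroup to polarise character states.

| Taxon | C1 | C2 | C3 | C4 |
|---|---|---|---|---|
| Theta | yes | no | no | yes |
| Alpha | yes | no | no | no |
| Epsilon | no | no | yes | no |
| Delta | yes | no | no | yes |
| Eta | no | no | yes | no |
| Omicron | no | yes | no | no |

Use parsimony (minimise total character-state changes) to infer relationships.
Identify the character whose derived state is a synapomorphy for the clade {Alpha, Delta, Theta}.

C1

Character polarity is set by the outgroup: the derived state is whichever differs from the outgroup's state, so for C2 the derived state is 'no', and for the remaining characters it is 'yes'.
C1: derived state 'yes' in Alpha, Delta, and Theta only — synapomorphy for {Alpha, Delta, Theta}.
All ingroup taxa share the derived state 'no' for C2; it defines the ingroup but does not resolve relationships within it.
C3: derived state 'yes' in Epsilon and Eta only — synapomorphy for {Epsilon, Eta}.
C4 (derived state 'yes') is shared by Delta and Theta — a synapomorphy uniting that clade.
Most parsimonious ingroup topology: (((Delta,Theta),Alpha),(Epsilon,Eta)).
The clade {Alpha, Delta, Theta} is supported by C1: its derived state 'yes' occurs in exactly those taxa and in no other taxon (including the outgroup).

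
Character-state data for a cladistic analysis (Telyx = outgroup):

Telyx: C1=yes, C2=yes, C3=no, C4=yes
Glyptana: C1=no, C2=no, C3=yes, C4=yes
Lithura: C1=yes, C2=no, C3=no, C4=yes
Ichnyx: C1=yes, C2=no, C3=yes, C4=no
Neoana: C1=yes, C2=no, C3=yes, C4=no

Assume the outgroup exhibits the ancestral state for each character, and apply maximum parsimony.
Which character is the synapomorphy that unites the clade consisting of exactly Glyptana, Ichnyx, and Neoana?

Character polarity is set by the outgroup: the derived state is whichever differs from the outgroup's state, so for C1, C2, C4 the derived state is 'no', and for the remaining characters it is 'yes'.
C1: derived state 'no' in Glyptana only — an autapomorphy, so it tells us nothing about relationships among taxa.
C2 (derived state 'no') is shared by all ingroup taxa — unites the whole ingroup.
Only Glyptana, Ichnyx, and Neoana show the derived state 'yes' for C3, supporting them as a clade.
C4 (derived state 'no') is shared by Ichnyx and Neoana — a synapomorphy uniting that clade.
Most parsimonious ingroup topology: ((Glyptana,(Ichnyx,Neoana)),Lithura).
The clade {Glyptana, Ichnyx, Neoana} is supported by C3: its derived state 'yes' occurs in exactly those taxa and in no other taxon (including the outgroup).

C3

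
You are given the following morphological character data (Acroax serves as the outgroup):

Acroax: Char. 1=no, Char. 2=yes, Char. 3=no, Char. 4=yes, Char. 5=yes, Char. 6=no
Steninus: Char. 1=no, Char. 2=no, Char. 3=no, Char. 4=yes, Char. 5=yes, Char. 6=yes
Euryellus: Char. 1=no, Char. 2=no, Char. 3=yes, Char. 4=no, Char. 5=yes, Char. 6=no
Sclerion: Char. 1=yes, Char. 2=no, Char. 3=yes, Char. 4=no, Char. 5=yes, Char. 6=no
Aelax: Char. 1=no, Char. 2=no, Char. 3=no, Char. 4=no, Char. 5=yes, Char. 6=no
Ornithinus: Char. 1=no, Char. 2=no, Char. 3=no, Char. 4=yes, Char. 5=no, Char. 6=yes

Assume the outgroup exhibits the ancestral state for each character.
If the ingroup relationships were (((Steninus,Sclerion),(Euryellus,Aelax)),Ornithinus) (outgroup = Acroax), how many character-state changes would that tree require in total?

9

Map each character onto (((Steninus,Sclerion),(Euryellus,Aelax)),Ornithinus) (rooted by Acroax) and count the minimum state changes it requires (Fitch parsimony):
Char. 1: 1; Char. 2: 1; Char. 3: 2; Char. 4: 2; Char. 5: 1; Char. 6: 2.
Total tree length = 9.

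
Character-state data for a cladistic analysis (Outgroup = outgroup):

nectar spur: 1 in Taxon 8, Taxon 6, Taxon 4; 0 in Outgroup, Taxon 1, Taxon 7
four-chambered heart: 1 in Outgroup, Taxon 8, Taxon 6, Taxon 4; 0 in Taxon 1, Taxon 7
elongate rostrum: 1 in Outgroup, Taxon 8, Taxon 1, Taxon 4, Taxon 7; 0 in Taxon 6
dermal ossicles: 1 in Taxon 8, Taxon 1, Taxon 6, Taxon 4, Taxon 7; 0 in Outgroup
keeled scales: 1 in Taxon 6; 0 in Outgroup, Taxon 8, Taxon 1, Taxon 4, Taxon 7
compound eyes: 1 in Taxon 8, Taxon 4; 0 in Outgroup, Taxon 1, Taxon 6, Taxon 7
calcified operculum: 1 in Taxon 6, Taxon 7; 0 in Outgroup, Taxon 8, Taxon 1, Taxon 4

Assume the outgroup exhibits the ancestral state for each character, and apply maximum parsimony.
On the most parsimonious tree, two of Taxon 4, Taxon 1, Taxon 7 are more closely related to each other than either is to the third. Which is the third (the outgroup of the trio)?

Character polarity is set by the outgroup: the derived state is whichever differs from the outgroup's state, so for four-chambered heart, elongate rostrum the derived state is '0', and for the remaining characters it is '1'.
nectar spur (derived state '1') is shared by Taxon 4, Taxon 6, and Taxon 8 — a synapomorphy uniting that clade.
four-chambered heart: derived state '0' in Taxon 1 and Taxon 7 only — synapomorphy for {Taxon 1, Taxon 7}.
elongate rostrum (derived state '0') is unique to Taxon 6 (autapomorphy; uninformative for grouping).
All ingroup taxa share the derived state '1' for dermal ossicles; it defines the ingroup but does not resolve relationships within it.
keeled scales: derived state '1' in Taxon 6 only — an autapomorphy, so it tells us nothing about relationships among taxa.
compound eyes: derived state '1' in Taxon 4 and Taxon 8 only — synapomorphy for {Taxon 4, Taxon 8}.
calcified operculum (state '1') occurs in Taxon 6 and Taxon 7 but conflicts with the nesting implied by the other characters — most parsimoniously interpreted as homoplasy.
Most parsimonious ingroup topology: (((Taxon 8,Taxon 4),Taxon 6),(Taxon 1,Taxon 7)).
Taxon 1 and Taxon 7 share a more recent common ancestor with each other than either does with Taxon 4, so Taxon 4 is the least closely related of the three.

Taxon 4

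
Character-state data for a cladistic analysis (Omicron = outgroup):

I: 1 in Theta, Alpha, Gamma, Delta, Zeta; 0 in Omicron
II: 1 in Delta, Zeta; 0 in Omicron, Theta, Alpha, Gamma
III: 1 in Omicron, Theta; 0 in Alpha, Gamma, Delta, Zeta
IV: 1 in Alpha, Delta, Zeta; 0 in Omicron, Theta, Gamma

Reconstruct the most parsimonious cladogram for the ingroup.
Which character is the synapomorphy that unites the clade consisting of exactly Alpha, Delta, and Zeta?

IV

Character polarity is set by the outgroup: the derived state is whichever differs from the outgroup's state, so for III the derived state is '0', and for the remaining characters it is '1'.
I (derived state '1') is shared by all ingroup taxa — unites the whole ingroup.
II (derived state '1') is shared by Delta and Zeta — a synapomorphy uniting that clade.
Only Alpha, Delta, Gamma, and Zeta show the derived state '0' for III, supporting them as a clade.
IV (derived state '1') is shared by Alpha, Delta, and Zeta — a synapomorphy uniting that clade.
Most parsimonious ingroup topology: (Theta,((Alpha,(Delta,Zeta)),Gamma)).
The clade {Alpha, Delta, Zeta} is supported by IV: its derived state '1' occurs in exactly those taxa and in no other taxon (including the outgroup).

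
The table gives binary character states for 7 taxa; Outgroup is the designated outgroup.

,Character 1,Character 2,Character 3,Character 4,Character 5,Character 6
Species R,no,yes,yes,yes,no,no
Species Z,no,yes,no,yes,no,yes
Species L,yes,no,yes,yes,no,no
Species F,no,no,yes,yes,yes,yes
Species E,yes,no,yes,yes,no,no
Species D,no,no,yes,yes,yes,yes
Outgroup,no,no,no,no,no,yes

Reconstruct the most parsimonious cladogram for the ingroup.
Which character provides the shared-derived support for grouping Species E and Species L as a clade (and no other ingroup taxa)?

Character polarity is set by the outgroup: the derived state is whichever differs from the outgroup's state, so for Character 6 the derived state is 'no', and for the remaining characters it is 'yes'.
Character 1 (derived state 'yes') is shared by Species E and Species L — a synapomorphy uniting that clade.
Character 2 groups Species R and Species Z, which is incompatible with the clades supported by the remaining characters; treating it as convergent (homoplasy) costs fewer steps than any alternative tree.
Character 3 (derived state 'yes') is shared by Species D, Species E, Species F, Species L, and Species R — a synapomorphy uniting that clade.
All ingroup taxa share the derived state 'yes' for Character 4; it defines the ingroup but does not resolve relationships within it.
Character 5: derived state 'yes' in Species D and Species F only — synapomorphy for {Species D, Species F}.
Character 6: derived state 'no' in Species E, Species L, and Species R only — synapomorphy for {Species E, Species L, Species R}.
Most parsimonious ingroup topology: (((Species R,(Species L,Species E)),(Species F,Species D)),Species Z).
The clade {Species E, Species L} is supported by Character 1: its derived state 'yes' occurs in exactly those taxa and in no other taxon (including the outgroup).

Character 1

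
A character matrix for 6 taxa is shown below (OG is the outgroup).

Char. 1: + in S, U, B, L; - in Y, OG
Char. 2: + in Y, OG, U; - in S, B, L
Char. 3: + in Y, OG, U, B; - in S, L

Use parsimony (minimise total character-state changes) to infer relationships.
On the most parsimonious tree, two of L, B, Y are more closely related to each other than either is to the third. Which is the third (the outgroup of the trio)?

Character polarity is set by the outgroup: the derived state is whichever differs from the outgroup's state, so for Char. 2, Char. 3 the derived state is '-', and for the remaining characters it is '+'.
Char. 1: derived state '+' in B, L, S, and U only — synapomorphy for {B, L, S, U}.
Only B, L, and S show the derived state '-' for Char. 2, supporting them as a clade.
Char. 3: derived state '-' in L and S only — synapomorphy for {L, S}.
Most parsimonious ingroup topology: (Y,(U,(B,(S,L)))).
B and L share a more recent common ancestor with each other than either does with Y, so Y is the least closely related of the three.

Y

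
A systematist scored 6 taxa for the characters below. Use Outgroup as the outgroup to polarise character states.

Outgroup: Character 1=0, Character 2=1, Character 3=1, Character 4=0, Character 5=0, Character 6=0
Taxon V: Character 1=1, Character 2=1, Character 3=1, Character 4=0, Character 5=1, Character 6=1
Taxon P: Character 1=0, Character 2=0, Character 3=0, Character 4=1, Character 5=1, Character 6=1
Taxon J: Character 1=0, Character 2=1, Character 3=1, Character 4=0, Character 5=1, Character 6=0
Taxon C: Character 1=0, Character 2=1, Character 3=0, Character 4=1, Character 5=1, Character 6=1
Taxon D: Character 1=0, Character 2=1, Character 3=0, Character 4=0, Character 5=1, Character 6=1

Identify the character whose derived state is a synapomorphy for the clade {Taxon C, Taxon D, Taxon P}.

Character 3

Character polarity is set by the outgroup: the derived state is whichever differs from the outgroup's state, so for Character 2, Character 3 the derived state is '0', and for the remaining characters it is '1'.
Character 1: derived state '1' in Taxon V only — an autapomorphy, so it tells us nothing about relationships among taxa.
Character 2: derived state '0' in Taxon P only — an autapomorphy, so it tells us nothing about relationships among taxa.
Character 3 (derived state '0') is shared by Taxon C, Taxon D, and Taxon P — a synapomorphy uniting that clade.
Character 4: derived state '1' in Taxon C and Taxon P only — synapomorphy for {Taxon C, Taxon P}.
Character 5 (derived state '1') is shared by all ingroup taxa — unites the whole ingroup.
Character 6: derived state '1' in Taxon C, Taxon D, Taxon P, and Taxon V only — synapomorphy for {Taxon C, Taxon D, Taxon P, Taxon V}.
Most parsimonious ingroup topology: ((Taxon V,((Taxon P,Taxon C),Taxon D)),Taxon J).
The clade {Taxon C, Taxon D, Taxon P} is supported by Character 3: its derived state '0' occurs in exactly those taxa and in no other taxon (including the outgroup).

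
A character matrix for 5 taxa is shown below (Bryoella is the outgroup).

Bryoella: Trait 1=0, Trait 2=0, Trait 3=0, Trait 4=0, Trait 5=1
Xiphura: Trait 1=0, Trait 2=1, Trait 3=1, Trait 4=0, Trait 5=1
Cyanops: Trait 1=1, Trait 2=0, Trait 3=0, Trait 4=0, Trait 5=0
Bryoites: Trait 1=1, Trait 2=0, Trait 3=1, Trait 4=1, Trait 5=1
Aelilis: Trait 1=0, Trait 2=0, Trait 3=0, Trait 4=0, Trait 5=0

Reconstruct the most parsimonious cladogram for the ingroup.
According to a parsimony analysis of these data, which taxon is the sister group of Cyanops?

Aelilis

Character polarity is set by the outgroup: the derived state is whichever differs from the outgroup's state, so for Trait 5 the derived state is '0', and for the remaining characters it is '1'.
Trait 1 groups Bryoites and Cyanops, which is incompatible with the clades supported by the remaining characters; treating it as convergent (homoplasy) costs fewer steps than any alternative tree.
Trait 2: derived state '1' in Xiphura only — an autapomorphy, so it tells us nothing about relationships among taxa.
Trait 3 (derived state '1') is shared by Bryoites and Xiphura — a synapomorphy uniting that clade.
Trait 4 (derived state '1') is unique to Bryoites (autapomorphy; uninformative for grouping).
Trait 5 (derived state '0') is shared by Aelilis and Cyanops — a synapomorphy uniting that clade.
Most parsimonious ingroup topology: ((Xiphura,Bryoites),(Cyanops,Aelilis)).
Cyanops and Aelilis form a cherry on this tree, so they are sister taxa.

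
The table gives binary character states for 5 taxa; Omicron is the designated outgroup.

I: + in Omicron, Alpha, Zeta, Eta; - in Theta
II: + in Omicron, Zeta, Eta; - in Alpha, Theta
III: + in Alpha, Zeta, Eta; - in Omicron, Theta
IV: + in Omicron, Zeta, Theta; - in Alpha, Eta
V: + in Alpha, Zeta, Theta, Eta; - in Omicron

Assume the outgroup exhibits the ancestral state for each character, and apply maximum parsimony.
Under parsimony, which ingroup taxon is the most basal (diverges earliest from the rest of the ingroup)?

Theta

Character polarity is set by the outgroup: the derived state is whichever differs from the outgroup's state, so for I, II, IV the derived state is '-', and for the remaining characters it is '+'.
I: derived state '-' in Theta only — an autapomorphy, so it tells us nothing about relationships among taxa.
II (state '-') occurs in Alpha and Theta but conflicts with the nesting implied by the other characters — most parsimoniously interpreted as homoplasy.
Only Alpha, Eta, and Zeta show the derived state '+' for III, supporting them as a clade.
IV: derived state '-' in Alpha and Eta only — synapomorphy for {Alpha, Eta}.
All ingroup taxa share the derived state '+' for V; it defines the ingroup but does not resolve relationships within it.
Most parsimonious ingroup topology: ((Zeta,(Alpha,Eta)),Theta).
Theta is sister to the clade containing all other ingroup taxa, so it is the earliest-diverging (most basal) ingroup lineage.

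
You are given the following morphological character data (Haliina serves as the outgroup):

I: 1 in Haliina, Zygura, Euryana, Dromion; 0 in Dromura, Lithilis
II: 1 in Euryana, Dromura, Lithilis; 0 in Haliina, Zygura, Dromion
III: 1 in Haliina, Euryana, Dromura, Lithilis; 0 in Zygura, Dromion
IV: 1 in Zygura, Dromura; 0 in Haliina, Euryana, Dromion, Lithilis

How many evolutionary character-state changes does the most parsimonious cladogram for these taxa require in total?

Character polarity is set by the outgroup: the derived state is whichever differs from the outgroup's state, so for I, III the derived state is '0', and for the remaining characters it is '1'.
Only Dromura and Lithilis show the derived state '0' for I, supporting them as a clade.
Only Dromura, Euryana, and Lithilis show the derived state '1' for II, supporting them as a clade.
III (derived state '0') is shared by Dromion and Zygura — a synapomorphy uniting that clade.
IV groups Dromura and Zygura, which is incompatible with the clades supported by the remaining characters; treating it as convergent (homoplasy) costs fewer steps than any alternative tree.
Most parsimonious ingroup topology: ((Zygura,Dromion),(Euryana,(Dromura,Lithilis))).
Changes per character on this tree: I: 1; II: 1; III: 1; IV: 2.
Total = 5.

5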